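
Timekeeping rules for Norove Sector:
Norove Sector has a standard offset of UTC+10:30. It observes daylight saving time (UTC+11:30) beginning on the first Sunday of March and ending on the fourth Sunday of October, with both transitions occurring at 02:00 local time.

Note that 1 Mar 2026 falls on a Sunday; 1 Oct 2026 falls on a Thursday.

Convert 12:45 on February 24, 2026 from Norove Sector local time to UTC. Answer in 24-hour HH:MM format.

1 March 2026 is a Sunday, so the first Sunday is March 1.
1 October 2026 is a Thursday, so the first Sunday is October 4 and the fourth is October 25.
February 24, 2026 does not fall between 1 March and 25 October, so daylight saving is not in effect and Norove Sector is at UTC+10:30.
12:45 local − 10h30m = 02:15 UTC.

02:15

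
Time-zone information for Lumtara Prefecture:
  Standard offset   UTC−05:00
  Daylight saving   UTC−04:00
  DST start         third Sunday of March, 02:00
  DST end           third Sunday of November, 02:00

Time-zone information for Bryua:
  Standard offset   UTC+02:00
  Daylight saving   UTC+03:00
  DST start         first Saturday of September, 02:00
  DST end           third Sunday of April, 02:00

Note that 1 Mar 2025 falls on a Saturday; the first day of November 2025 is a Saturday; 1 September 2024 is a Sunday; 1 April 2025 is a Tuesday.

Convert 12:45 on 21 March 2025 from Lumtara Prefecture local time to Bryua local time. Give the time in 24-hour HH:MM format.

1 March 2025 is a Saturday, so the first Sunday is March 2 and the third is March 16.
1 November 2025 is a Saturday, so the first Sunday is November 2 and the third is November 16.
21 March 2025 lies within the daylight-saving period (16 March – 16 November), so Lumtara Prefecture is on daylight time, UTC−04:00.
12:45 Lumtara Prefecture + 4h = 16:45 UTC.
1 September 2024 is a Sunday, so the first Saturday is September 7.
1 April 2025 is a Tuesday, so the first Sunday is April 6 and the third is April 20.
At the standard offset (UTC+02:00), 16:45 UTC + 2h = 18:45 Bryua standard time.
The standard-time date in Bryua, 21 March 2025, falls between 7 September 2024 and 20 April 2025, so daylight saving is in effect and Bryua is at UTC+03:00.
16:45 UTC + 3h = 19:45 Bryua.

19:45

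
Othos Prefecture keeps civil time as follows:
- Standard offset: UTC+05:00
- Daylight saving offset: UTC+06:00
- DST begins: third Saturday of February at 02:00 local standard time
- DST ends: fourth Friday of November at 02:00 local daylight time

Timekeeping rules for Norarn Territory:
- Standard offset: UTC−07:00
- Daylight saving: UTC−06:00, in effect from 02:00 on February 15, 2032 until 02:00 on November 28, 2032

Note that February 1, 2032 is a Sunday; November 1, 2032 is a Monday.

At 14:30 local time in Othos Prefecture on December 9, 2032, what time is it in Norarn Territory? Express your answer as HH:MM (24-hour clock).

02:30

1 February 2032 is a Sunday, so the first Saturday is February 7 and the third is February 21.
1 November 2032 is a Monday, so the first Friday is November 5 and the fourth is November 26.
Daylight saving runs 21 February – 26 November; December 9, 2032 is outside that window, so Othos Prefecture is on standard time at UTC+05:00.
14:30 Othos Prefecture − 5h = 09:30 UTC.
At the standard offset (UTC−07:00), 09:30 UTC − 7h = 02:30 Norarn Territory standard time.
The standard-time date in Norarn Territory, December 9, 2032, does not fall between 15 February and 28 November, so daylight saving is not in effect and Norarn Territory is at UTC−07:00.
09:30 UTC − 7h = 02:30 Norarn Territory.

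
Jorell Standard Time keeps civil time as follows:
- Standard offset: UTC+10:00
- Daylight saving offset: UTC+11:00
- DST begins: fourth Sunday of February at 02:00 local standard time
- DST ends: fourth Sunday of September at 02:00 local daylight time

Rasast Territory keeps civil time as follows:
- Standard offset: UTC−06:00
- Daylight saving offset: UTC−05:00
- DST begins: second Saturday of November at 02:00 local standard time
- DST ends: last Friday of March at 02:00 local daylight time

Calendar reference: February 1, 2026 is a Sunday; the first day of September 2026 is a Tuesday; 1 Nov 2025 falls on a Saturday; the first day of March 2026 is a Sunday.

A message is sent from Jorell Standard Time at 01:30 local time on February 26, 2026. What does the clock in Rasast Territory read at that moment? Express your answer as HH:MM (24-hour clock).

1 February 2026 is a Sunday, so the first Sunday is February 1 and the fourth is February 22.
1 September 2026 is a Tuesday, so the first Sunday is September 6 and the fourth is September 27.
February 26, 2026 falls between 22 February and 27 September, so daylight saving is in effect and Jorell Standard Time is at UTC+11:00.
01:30 Jorell Standard Time − 11h = 14:30 UTC (rolling into the previous day, 25 February 2026).
1 November 2025 is a Saturday, so the first Saturday is November 1 and the second is November 8.
1 March 2026 is a Sunday, so Fridays fall on 6, 13, 20, 27; the last is March 27.
At the standard offset (UTC−06:00), 14:30 UTC − 6h = 08:30 Rasast Territory standard time.
The standard-time date in Rasast Territory, February 25, 2026, falls between 8 November 2025 and 27 March 2026, so daylight saving is in effect and Rasast Territory is at UTC−05:00.
14:30 UTC − 5h = 09:30 Rasast Territory.

09:30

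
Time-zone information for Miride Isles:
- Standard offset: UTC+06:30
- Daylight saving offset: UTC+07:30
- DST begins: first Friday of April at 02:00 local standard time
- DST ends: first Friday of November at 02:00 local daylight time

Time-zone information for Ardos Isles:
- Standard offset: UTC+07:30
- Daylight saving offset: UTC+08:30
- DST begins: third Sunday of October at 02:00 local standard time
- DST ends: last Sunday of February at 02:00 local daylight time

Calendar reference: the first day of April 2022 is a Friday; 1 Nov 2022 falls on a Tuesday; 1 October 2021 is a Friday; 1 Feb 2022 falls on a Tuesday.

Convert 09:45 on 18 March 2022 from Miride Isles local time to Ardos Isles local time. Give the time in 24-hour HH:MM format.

10:45

1 April 2022 is a Friday, so the first Friday is April 1.
1 November 2022 is a Tuesday, so the first Friday is November 4.
Daylight saving runs 1 April – 4 November; 18 March 2022 is outside that window, so Miride Isles is on standard time at UTC+06:30.
09:45 Miride Isles − 6h30m = 03:15 UTC.
1 October 2021 is a Friday, so the first Sunday is October 3 and the third is October 17.
1 February 2022 is a Tuesday, so Sundays fall on 6, 13, 20, 27; the last is February 27.
At the standard offset (UTC+07:30), 03:15 UTC + 7h30m = 10:45 Ardos Isles standard time.
Daylight saving runs 17 October 2021 – 27 February 2022; the standard-time date in Ardos Isles, 18 March 2022, is outside that window, so Ardos Isles is on standard time at UTC+07:30.
03:15 UTC + 7h30m = 10:45 Ardos Isles.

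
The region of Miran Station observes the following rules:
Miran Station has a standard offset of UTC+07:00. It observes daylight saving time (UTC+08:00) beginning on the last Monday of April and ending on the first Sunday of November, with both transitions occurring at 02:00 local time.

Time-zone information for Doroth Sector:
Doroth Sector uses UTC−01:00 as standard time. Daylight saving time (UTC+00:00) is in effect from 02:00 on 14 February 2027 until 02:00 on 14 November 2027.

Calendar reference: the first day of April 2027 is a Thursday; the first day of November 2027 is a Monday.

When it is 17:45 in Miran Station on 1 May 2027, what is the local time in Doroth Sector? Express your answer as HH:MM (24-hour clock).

09:45

1 April 2027 is a Thursday, so Mondays fall on 5, 12, 19, 26; the last is April 26.
1 November 2027 is a Monday, so the first Sunday is November 7.
Daylight saving runs 26 April – 7 November; 1 May 2027 is inside that window, so Miran Station is at UTC+08:00.
17:45 Miran Station − 8h = 09:45 UTC.
At the standard offset (UTC−01:00), 09:45 UTC − 1h = 08:45 Doroth Sector standard time.
Daylight saving runs 14 February – 14 November; the standard-time date in Doroth Sector, 1 May 2027, is inside that window, so Doroth Sector is at UTC+00:00.
09:45 UTC + 0h = 09:45 Doroth Sector.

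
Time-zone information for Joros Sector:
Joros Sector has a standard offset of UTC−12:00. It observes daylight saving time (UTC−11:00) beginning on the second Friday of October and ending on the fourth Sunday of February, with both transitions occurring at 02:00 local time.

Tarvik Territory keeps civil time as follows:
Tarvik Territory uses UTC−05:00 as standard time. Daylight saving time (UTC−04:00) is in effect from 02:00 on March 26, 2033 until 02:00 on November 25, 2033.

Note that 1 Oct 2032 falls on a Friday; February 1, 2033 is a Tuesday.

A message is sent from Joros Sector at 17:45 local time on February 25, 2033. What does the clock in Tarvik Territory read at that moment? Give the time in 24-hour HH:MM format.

1 October 2032 is a Friday, so the first Friday is October 1 and the second is October 8.
1 February 2033 is a Tuesday, so the first Sunday is February 6 and the fourth is February 27.
February 25, 2033 falls between 8 October 2032 and 27 February 2033, so daylight saving is in effect and Joros Sector is at UTC−11:00.
17:45 Joros Sector + 11h = 04:45 UTC (rolling into the next day, 26 February 2033).
At the standard offset (UTC−05:00), 04:45 UTC − 5h = 23:45 Tarvik Territory standard time (rolling into the previous day, 25 February 2033).
The standard-time date in Tarvik Territory, February 25, 2033, is outside the daylight-saving period (26 March – 25 November), so Tarvik Territory is on standard time, UTC−05:00.
04:45 UTC − 5h = 23:45 Tarvik Territory (rolling into the previous day, 25 February 2033).

23:45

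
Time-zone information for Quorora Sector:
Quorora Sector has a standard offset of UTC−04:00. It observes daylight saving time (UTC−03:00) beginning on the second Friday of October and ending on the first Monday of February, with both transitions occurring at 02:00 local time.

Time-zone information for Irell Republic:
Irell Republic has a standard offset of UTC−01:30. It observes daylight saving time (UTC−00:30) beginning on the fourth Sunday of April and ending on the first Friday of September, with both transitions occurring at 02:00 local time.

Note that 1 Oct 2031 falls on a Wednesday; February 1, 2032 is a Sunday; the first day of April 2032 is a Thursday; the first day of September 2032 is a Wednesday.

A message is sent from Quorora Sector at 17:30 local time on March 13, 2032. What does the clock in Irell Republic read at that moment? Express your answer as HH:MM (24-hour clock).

20:00

1 October 2031 is a Wednesday, so the first Friday is October 3 and the second is October 10.
1 February 2032 is a Sunday, so the first Monday is February 2.
Daylight saving runs 10 October 2031 – 2 February 2032; March 13, 2032 is outside that window, so Quorora Sector is on standard time at UTC−04:00.
17:30 Quorora Sector + 4h = 21:30 UTC.
1 April 2032 is a Thursday, so the first Sunday is April 4 and the fourth is April 25.
1 September 2032 is a Wednesday, so the first Friday is September 3.
At the standard offset (UTC−01:30), 21:30 UTC − 1h30m = 20:00 Irell Republic standard time.
The standard-time date in Irell Republic, March 13, 2032, is outside the daylight-saving period (25 April – 3 September), so Irell Republic is on standard time, UTC−01:30.
21:30 UTC − 1h30m = 20:00 Irell Republic.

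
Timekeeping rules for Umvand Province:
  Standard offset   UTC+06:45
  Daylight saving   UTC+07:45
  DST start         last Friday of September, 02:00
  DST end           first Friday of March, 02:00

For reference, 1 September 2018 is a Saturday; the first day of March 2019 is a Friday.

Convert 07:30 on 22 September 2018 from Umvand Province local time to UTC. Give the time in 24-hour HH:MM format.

1 September 2018 is a Saturday, so Fridays fall on 7, 14, 21, 28; the last is September 28.
1 March 2019 is a Friday, so the first Friday is March 1.
22 September 2018 does not fall between 28 September 2018 and 1 March 2019, so daylight saving is not in effect and Umvand Province is at UTC+06:45.
07:30 local − 6h45m = 00:45 UTC.

00:45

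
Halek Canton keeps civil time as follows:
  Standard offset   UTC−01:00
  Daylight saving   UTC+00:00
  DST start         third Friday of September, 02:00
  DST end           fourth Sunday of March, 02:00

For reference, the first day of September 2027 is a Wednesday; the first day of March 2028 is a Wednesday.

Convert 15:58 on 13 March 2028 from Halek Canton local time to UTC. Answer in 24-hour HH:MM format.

15:58

1 September 2027 is a Wednesday, so the first Friday is September 3 and the third is September 17.
1 March 2028 is a Wednesday, so the first Sunday is March 5 and the fourth is March 26.
13 March 2028 lies within the daylight-saving period (17 September 2027 – 26 March 2028), so Halek Canton is on daylight time, UTC+00:00.
15:58 local − 0h = 15:58 UTC.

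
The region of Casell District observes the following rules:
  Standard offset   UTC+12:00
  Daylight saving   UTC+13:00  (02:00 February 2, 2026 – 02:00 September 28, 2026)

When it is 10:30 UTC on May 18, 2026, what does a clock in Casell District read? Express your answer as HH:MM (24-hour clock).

23:30

At the standard offset (UTC+12:00), 10:30 UTC + 12h = 22:30 Casell District standard time.
The standard-time date in Casell District, May 18, 2026, lies within the daylight-saving period (2 February – 28 September), so Casell District is on daylight time, UTC+13:00.
10:30 UTC + 13h = 23:30 local.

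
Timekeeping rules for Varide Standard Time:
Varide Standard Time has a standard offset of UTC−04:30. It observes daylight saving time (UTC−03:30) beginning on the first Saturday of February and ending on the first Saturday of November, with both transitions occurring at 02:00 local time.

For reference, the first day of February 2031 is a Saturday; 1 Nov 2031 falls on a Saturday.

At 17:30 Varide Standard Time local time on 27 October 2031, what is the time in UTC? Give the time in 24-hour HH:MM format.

1 February 2031 is a Saturday, so the first Saturday is February 1.
1 November 2031 is a Saturday, so the first Saturday is November 1.
27 October 2031 falls between 1 February and 1 November, so daylight saving is in effect and Varide Standard Time is at UTC−03:30.
17:30 local + 3h30m = 21:00 UTC.

21:00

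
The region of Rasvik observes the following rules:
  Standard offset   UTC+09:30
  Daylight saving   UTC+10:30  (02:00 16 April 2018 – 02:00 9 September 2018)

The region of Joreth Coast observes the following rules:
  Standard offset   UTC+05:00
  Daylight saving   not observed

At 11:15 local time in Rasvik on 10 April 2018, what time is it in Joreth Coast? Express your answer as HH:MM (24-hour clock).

06:45

10 April 2018 is outside the daylight-saving period (16 April – 9 September), so Rasvik is on standard time, UTC+09:30.
11:15 Rasvik − 9h30m = 01:45 UTC.
Joreth Coast stays on UTC+05:00 all year.
01:45 UTC + 5h = 06:45 Joreth Coast.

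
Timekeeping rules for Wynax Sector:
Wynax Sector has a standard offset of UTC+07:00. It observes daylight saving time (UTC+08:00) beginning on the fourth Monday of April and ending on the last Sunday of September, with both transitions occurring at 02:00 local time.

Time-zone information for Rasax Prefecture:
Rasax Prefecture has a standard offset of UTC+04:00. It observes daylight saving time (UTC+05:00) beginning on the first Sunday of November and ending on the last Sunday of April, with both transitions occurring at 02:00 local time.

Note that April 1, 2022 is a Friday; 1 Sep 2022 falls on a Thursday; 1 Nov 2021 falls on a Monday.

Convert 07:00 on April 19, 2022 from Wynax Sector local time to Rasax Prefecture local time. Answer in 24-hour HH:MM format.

05:00

1 April 2022 is a Friday, so the first Monday is April 4 and the fourth is April 25.
1 September 2022 is a Thursday, so Sundays fall on 4, 11, 18, 25; the last is September 25.
April 19, 2022 does not fall between 25 April and 25 September, so daylight saving is not in effect and Wynax Sector is at UTC+07:00.
07:00 Wynax Sector − 7h = 00:00 UTC.
1 November 2021 is a Monday, so the first Sunday is November 7.
1 April 2022 is a Friday, so Sundays fall on 3, 10, 17, 24; the last is April 24.
At the standard offset (UTC+04:00), 00:00 UTC + 4h = 04:00 Rasax Prefecture standard time.
The standard-time date in Rasax Prefecture, April 19, 2022, falls between 7 November 2021 and 24 April 2022, so daylight saving is in effect and Rasax Prefecture is at UTC+05:00.
00:00 UTC + 5h = 05:00 Rasax Prefecture.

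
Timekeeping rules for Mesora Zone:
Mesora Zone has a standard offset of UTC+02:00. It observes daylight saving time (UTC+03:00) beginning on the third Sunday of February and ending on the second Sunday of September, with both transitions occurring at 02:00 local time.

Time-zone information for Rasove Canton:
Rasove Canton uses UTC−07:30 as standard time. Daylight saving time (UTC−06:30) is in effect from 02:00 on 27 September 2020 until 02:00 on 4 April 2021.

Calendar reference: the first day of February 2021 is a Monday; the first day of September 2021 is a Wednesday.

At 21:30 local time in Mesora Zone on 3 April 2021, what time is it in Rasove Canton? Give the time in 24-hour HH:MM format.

12:00

1 February 2021 is a Monday, so the first Sunday is February 7 and the third is February 21.
1 September 2021 is a Wednesday, so the first Sunday is September 5 and the second is September 12.
3 April 2021 lies within the daylight-saving period (21 February – 12 September), so Mesora Zone is on daylight time, UTC+03:00.
21:30 Mesora Zone − 3h = 18:30 UTC.
At the standard offset (UTC−07:30), 18:30 UTC − 7h30m = 11:00 Rasove Canton standard time.
The standard-time date in Rasove Canton, 3 April 2021, falls between 27 September 2020 and 4 April 2021, so daylight saving is in effect and Rasove Canton is at UTC−06:30.
18:30 UTC − 6h30m = 12:00 Rasove Canton.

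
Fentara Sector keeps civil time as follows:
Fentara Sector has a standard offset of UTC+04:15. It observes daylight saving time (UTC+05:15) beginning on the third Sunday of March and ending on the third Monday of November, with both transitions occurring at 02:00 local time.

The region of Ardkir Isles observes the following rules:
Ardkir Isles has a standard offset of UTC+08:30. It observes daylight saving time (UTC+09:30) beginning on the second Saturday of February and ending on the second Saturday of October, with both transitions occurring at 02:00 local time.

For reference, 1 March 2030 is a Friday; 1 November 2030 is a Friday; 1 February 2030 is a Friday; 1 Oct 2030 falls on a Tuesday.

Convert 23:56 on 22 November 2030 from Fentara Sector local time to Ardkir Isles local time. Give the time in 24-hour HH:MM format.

1 March 2030 is a Friday, so the first Sunday is March 3 and the third is March 17.
1 November 2030 is a Friday, so the first Monday is November 4 and the third is November 18.
Daylight saving runs 17 March – 18 November; 22 November 2030 is outside that window, so Fentara Sector is on standard time at UTC+04:15.
23:56 Fentara Sector − 4h15m = 19:41 UTC.
1 February 2030 is a Friday, so the first Saturday is February 2 and the second is February 9.
1 October 2030 is a Tuesday, so the first Saturday is October 5 and the second is October 12.
At the standard offset (UTC+08:30), 19:41 UTC + 8h30m = 04:11 Ardkir Isles standard time (rolling into the next day, 23 November 2030).
Daylight saving runs 9 February – 12 October; the standard-time date in Ardkir Isles, 23 November 2030, is outside that window, so Ardkir Isles is on standard time at UTC+08:30.
19:41 UTC + 8h30m = 04:11 Ardkir Isles (rolling into the next day, 23 November 2030).

04:11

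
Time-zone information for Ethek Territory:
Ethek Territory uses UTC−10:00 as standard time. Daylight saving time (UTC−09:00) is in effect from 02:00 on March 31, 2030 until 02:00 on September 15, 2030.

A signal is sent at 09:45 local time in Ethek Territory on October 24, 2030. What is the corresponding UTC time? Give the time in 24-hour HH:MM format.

19:45

October 24, 2030 does not fall between 31 March and 15 September, so daylight saving is not in effect and Ethek Territory is at UTC−10:00.
09:45 local + 10h = 19:45 UTC.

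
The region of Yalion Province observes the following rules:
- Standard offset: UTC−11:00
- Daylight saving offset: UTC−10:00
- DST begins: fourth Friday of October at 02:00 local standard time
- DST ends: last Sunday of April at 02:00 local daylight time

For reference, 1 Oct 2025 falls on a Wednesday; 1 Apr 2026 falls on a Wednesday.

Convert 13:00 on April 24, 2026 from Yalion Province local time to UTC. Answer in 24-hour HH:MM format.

23:00

1 October 2025 is a Wednesday, so the first Friday is October 3 and the fourth is October 24.
1 April 2026 is a Wednesday, so Sundays fall on 5, 12, 19, 26; the last is April 26.
Daylight saving runs 24 October 2025 – 26 April 2026; April 24, 2026 is inside that window, so Yalion Province is at UTC−10:00.
13:00 local + 10h = 23:00 UTC.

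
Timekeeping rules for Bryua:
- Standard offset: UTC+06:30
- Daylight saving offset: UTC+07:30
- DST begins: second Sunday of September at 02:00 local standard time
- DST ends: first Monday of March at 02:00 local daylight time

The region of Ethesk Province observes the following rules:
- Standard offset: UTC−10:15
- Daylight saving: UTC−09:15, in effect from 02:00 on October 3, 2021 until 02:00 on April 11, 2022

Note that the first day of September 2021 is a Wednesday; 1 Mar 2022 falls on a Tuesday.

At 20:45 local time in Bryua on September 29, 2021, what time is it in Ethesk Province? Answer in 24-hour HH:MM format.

03:00

1 September 2021 is a Wednesday, so the first Sunday is September 5 and the second is September 12.
1 March 2022 is a Tuesday, so the first Monday is March 7.
Daylight saving runs 12 September 2021 – 7 March 2022; September 29, 2021 is inside that window, so Bryua is at UTC+07:30.
20:45 Bryua − 7h30m = 13:15 UTC.
At the standard offset (UTC−10:15), 13:15 UTC − 10h15m = 03:00 Ethesk Province standard time.
The standard-time date in Ethesk Province, September 29, 2021, is outside the daylight-saving period (3 October 2021 – 11 April 2022), so Ethesk Province is on standard time, UTC−10:15.
13:15 UTC − 10h15m = 03:00 Ethesk Province.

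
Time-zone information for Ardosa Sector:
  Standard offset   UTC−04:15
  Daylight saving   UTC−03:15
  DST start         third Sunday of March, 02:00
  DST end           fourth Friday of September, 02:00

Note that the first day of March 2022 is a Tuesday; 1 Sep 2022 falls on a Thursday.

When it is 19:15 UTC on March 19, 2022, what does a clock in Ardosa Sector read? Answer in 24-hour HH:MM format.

15:00

1 March 2022 is a Tuesday, so the first Sunday is March 6 and the third is March 20.
1 September 2022 is a Thursday, so the first Friday is September 2 and the fourth is September 23.
At the standard offset (UTC−04:15), 19:15 UTC − 4h15m = 15:00 Ardosa Sector standard time.
The standard-time date in Ardosa Sector, March 19, 2022, does not fall between 20 March and 23 September, so daylight saving is not in effect and Ardosa Sector is at UTC−04:15.
19:15 UTC − 4h15m = 15:00 local.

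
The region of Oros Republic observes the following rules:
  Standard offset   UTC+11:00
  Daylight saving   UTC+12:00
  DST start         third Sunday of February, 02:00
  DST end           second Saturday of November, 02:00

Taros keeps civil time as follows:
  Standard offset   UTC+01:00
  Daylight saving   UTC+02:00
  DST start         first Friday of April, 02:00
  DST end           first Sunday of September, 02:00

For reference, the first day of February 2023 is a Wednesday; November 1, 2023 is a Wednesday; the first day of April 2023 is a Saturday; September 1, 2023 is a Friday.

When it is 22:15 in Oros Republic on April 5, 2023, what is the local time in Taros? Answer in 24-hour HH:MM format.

11:15

1 February 2023 is a Wednesday, so the first Sunday is February 5 and the third is February 19.
1 November 2023 is a Wednesday, so the first Saturday is November 4 and the second is November 11.
Daylight saving runs 19 February – 11 November; April 5, 2023 is inside that window, so Oros Republic is at UTC+12:00.
22:15 Oros Republic − 12h = 10:15 UTC.
1 April 2023 is a Saturday, so the first Friday is April 7.
1 September 2023 is a Friday, so the first Sunday is September 3.
At the standard offset (UTC+01:00), 10:15 UTC + 1h = 11:15 Taros standard time.
Daylight saving runs 7 April – 3 September; the standard-time date in Taros, April 5, 2023, is outside that window, so Taros is on standard time at UTC+01:00.
10:15 UTC + 1h = 11:15 Taros.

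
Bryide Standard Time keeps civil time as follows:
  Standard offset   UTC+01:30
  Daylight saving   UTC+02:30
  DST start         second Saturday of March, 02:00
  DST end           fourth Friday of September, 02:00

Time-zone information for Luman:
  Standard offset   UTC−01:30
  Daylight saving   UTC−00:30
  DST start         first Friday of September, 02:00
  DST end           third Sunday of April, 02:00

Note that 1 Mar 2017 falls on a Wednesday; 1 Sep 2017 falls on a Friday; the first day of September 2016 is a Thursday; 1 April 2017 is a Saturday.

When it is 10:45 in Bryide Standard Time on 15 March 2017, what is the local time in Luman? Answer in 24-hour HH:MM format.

07:45

1 March 2017 is a Wednesday, so the first Saturday is March 4 and the second is March 11.
1 September 2017 is a Friday, so the first Friday is September 1 and the fourth is September 22.
15 March 2017 falls between 11 March and 22 September, so daylight saving is in effect and Bryide Standard Time is at UTC+02:30.
10:45 Bryide Standard Time − 2h30m = 08:15 UTC.
1 September 2016 is a Thursday, so the first Friday is September 2.
1 April 2017 is a Saturday, so the first Sunday is April 2 and the third is April 16.
At the standard offset (UTC−01:30), 08:15 UTC − 1h30m = 06:45 Luman standard time.
The standard-time date in Luman, 15 March 2017, falls between 2 September 2016 and 16 April 2017, so daylight saving is in effect and Luman is at UTC−00:30.
08:15 UTC − 0h30m = 07:45 Luman.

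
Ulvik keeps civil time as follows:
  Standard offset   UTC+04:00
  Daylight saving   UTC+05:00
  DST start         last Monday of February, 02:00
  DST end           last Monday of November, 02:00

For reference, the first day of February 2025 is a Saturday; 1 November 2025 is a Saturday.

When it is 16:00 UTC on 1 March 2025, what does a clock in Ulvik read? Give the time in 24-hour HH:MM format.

21:00

1 February 2025 is a Saturday, so Mondays fall on 3, 10, 17, 24; the last is February 24.
1 November 2025 is a Saturday, so Mondays fall on 3, 10, 17, 24; the last is November 24.
At the standard offset (UTC+04:00), 16:00 UTC + 4h = 20:00 Ulvik standard time.
Daylight saving runs 24 February – 24 November; the standard-time date in Ulvik, 1 March 2025, is inside that window, so Ulvik is at UTC+05:00.
16:00 UTC + 5h = 21:00 local.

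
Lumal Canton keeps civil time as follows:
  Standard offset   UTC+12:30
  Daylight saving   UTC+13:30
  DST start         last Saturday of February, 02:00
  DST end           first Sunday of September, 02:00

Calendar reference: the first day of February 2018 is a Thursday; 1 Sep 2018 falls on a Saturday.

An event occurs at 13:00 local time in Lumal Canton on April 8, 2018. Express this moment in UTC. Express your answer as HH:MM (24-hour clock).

23:30

1 February 2018 is a Thursday, so Saturdays fall on 3, 10, 17, 24; the last is February 24.
1 September 2018 is a Saturday, so the first Sunday is September 2.
April 8, 2018 lies within the daylight-saving period (24 February – 2 September), so Lumal Canton is on daylight time, UTC+13:30.
13:00 local − 13h30m = 23:30 UTC (rolling into the previous day, 7 April 2018).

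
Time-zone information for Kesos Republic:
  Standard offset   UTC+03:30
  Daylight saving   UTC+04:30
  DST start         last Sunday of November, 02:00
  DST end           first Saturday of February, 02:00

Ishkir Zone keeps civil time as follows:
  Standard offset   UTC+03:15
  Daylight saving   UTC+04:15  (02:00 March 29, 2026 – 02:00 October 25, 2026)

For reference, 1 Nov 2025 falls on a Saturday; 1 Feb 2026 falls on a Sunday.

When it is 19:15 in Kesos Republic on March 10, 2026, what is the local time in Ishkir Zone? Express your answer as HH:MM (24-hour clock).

1 November 2025 is a Saturday, so Sundays fall on 2, 9, 16, 23, 30; the last is November 30.
1 February 2026 is a Sunday, so the first Saturday is February 7.
Daylight saving runs 30 November 2025 – 7 February 2026; March 10, 2026 is outside that window, so Kesos Republic is on standard time at UTC+03:30.
19:15 Kesos Republic − 3h30m = 15:45 UTC.
At the standard offset (UTC+03:15), 15:45 UTC + 3h15m = 19:00 Ishkir Zone standard time.
Daylight saving runs 29 March – 25 October; the standard-time date in Ishkir Zone, March 10, 2026, is outside that window, so Ishkir Zone is on standard time at UTC+03:15.
15:45 UTC + 3h15m = 19:00 Ishkir Zone.

19:00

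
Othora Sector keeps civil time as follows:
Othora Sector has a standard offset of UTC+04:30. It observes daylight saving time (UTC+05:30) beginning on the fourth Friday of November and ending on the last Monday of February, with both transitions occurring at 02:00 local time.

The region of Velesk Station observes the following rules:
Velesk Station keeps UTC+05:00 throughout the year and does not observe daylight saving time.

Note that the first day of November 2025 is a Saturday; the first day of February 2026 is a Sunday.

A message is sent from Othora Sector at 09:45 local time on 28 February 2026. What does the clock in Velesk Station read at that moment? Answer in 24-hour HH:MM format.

10:15

1 November 2025 is a Saturday, so the first Friday is November 7 and the fourth is November 28.
1 February 2026 is a Sunday, so Mondays fall on 2, 9, 16, 23; the last is February 23.
28 February 2026 does not fall between 28 November 2025 and 23 February 2026, so daylight saving is not in effect and Othora Sector is at UTC+04:30.
09:45 Othora Sector − 4h30m = 05:15 UTC.
Velesk Station has no daylight saving, so its offset is UTC+05:00 year-round.
05:15 UTC + 5h = 10:15 Velesk Station.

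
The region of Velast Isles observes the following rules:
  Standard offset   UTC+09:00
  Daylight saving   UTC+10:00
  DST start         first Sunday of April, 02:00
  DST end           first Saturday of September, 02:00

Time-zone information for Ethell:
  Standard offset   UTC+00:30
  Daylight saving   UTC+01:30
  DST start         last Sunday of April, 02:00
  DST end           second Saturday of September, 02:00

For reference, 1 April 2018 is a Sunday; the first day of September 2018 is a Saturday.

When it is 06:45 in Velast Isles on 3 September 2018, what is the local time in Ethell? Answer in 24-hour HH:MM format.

23:15

1 April 2018 is a Sunday, so the first Sunday is April 1.
1 September 2018 is a Saturday, so the first Saturday is September 1.
3 September 2018 does not fall between 1 April and 1 September, so daylight saving is not in effect and Velast Isles is at UTC+09:00.
06:45 Velast Isles − 9h = 21:45 UTC (rolling into the previous day, 2 September 2018).
1 April 2018 is a Sunday, so Sundays fall on 1, 8, 15, 22, 29; the last is April 29.
1 September 2018 is a Saturday, so the first Saturday is September 1 and the second is September 8.
At the standard offset (UTC+00:30), 21:45 UTC + 0h30m = 22:15 Ethell standard time.
Daylight saving runs 29 April – 8 September; the standard-time date in Ethell, 2 September 2018, is inside that window, so Ethell is at UTC+01:30.
21:45 UTC + 1h30m = 23:15 Ethell.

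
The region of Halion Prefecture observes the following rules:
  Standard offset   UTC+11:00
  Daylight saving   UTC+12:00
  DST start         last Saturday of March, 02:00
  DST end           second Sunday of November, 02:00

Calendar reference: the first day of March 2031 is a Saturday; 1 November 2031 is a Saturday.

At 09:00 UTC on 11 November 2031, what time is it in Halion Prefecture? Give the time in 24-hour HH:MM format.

1 March 2031 is a Saturday, so Saturdays fall on 1, 8, 15, 22, 29; the last is March 29.
1 November 2031 is a Saturday, so the first Sunday is November 2 and the second is November 9.
At the standard offset (UTC+11:00), 09:00 UTC + 11h = 20:00 Halion Prefecture standard time.
The standard-time date in Halion Prefecture, 11 November 2031, is outside the daylight-saving period (29 March – 9 November), so Halion Prefecture is on standard time, UTC+11:00.
09:00 UTC + 11h = 20:00 local.

20:00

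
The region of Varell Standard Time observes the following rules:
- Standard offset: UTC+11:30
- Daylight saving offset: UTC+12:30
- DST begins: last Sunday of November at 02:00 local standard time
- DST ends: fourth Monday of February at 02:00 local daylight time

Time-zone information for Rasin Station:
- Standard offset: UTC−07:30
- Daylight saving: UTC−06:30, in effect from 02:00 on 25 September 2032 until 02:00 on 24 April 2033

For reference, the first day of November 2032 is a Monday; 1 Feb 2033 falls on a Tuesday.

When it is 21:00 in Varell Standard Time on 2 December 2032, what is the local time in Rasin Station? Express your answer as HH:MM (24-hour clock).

02:00

1 November 2032 is a Monday, so Sundays fall on 7, 14, 21, 28; the last is November 28.
1 February 2033 is a Tuesday, so the first Monday is February 7 and the fourth is February 28.
2 December 2032 falls between 28 November 2032 and 28 February 2033, so daylight saving is in effect and Varell Standard Time is at UTC+12:30.
21:00 Varell Standard Time − 12h30m = 08:30 UTC.
At the standard offset (UTC−07:30), 08:30 UTC − 7h30m = 01:00 Rasin Station standard time.
Daylight saving runs 25 September 2032 – 24 April 2033; the standard-time date in Rasin Station, 2 December 2032, is inside that window, so Rasin Station is at UTC−06:30.
08:30 UTC − 6h30m = 02:00 Rasin Station.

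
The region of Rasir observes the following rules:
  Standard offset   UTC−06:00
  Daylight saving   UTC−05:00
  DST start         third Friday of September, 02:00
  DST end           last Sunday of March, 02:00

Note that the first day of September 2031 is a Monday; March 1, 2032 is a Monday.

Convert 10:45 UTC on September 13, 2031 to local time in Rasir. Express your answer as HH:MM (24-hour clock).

1 September 2031 is a Monday, so the first Friday is September 5 and the third is September 19.
1 March 2032 is a Monday, so Sundays fall on 7, 14, 21, 28; the last is March 28.
At the standard offset (UTC−06:00), 10:45 UTC − 6h = 04:45 Rasir standard time.
The standard-time date in Rasir, September 13, 2031, does not fall between 19 September 2031 and 28 March 2032, so daylight saving is not in effect and Rasir is at UTC−06:00.
10:45 UTC − 6h = 04:45 local.

04:45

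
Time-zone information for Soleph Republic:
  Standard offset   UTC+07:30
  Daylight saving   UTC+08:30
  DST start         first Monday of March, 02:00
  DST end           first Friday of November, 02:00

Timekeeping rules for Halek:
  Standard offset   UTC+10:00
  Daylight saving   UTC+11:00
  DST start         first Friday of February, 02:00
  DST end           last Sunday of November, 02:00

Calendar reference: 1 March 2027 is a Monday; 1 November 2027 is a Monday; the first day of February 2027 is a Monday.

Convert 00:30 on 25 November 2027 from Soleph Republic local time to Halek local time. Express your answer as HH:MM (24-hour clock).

1 March 2027 is a Monday, so the first Monday is March 1.
1 November 2027 is a Monday, so the first Friday is November 5.
25 November 2027 is outside the daylight-saving period (1 March – 5 November), so Soleph Republic is on standard time, UTC+07:30.
00:30 Soleph Republic − 7h30m = 17:00 UTC (rolling into the previous day, 24 November 2027).
1 February 2027 is a Monday, so the first Friday is February 5.
1 November 2027 is a Monday, so Sundays fall on 7, 14, 21, 28; the last is November 28.
At the standard offset (UTC+10:00), 17:00 UTC + 10h = 03:00 Halek standard time (rolling into the next day, 25 November 2027).
The standard-time date in Halek, 25 November 2027, falls between 5 February and 28 November, so daylight saving is in effect and Halek is at UTC+11:00.
17:00 UTC + 11h = 04:00 Halek (rolling into the next day, 25 November 2027).

04:00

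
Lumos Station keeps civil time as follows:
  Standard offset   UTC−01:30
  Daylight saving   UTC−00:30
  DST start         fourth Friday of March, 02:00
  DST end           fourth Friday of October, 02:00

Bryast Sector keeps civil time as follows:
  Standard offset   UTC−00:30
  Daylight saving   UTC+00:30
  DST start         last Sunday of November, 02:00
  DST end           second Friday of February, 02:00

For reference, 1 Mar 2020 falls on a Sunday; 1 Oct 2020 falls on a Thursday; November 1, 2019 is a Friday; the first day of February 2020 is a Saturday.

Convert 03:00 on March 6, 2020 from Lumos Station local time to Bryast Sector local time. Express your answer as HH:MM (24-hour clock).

1 March 2020 is a Sunday, so the first Friday is March 6 and the fourth is March 27.
1 October 2020 is a Thursday, so the first Friday is October 2 and the fourth is October 23.
March 6, 2020 does not fall between 27 March and 23 October, so daylight saving is not in effect and Lumos Station is at UTC−01:30.
03:00 Lumos Station + 1h30m = 04:30 UTC.
1 November 2019 is a Friday, so Sundays fall on 3, 10, 17, 24; the last is November 24.
1 February 2020 is a Saturday, so the first Friday is February 7 and the second is February 14.
At the standard offset (UTC−00:30), 04:30 UTC − 0h30m = 04:00 Bryast Sector standard time.
The standard-time date in Bryast Sector, March 6, 2020, is outside the daylight-saving period (24 November 2019 – 14 February 2020), so Bryast Sector is on standard time, UTC−00:30.
04:30 UTC − 0h30m = 04:00 Bryast Sector.

04:00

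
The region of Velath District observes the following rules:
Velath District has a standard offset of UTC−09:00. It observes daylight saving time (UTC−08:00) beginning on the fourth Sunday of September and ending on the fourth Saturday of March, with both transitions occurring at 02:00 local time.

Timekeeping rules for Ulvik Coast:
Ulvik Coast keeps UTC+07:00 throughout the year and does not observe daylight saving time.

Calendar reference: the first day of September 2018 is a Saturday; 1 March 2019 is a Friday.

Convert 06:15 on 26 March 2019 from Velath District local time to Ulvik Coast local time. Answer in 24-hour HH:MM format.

1 September 2018 is a Saturday, so the first Sunday is September 2 and the fourth is September 23.
1 March 2019 is a Friday, so the first Saturday is March 2 and the fourth is March 23.
26 March 2019 is outside the daylight-saving period (23 September 2018 – 23 March 2019), so Velath District is on standard time, UTC−09:00.
06:15 Velath District + 9h = 15:15 UTC.
Ulvik Coast stays on UTC+07:00 all year.
15:15 UTC + 7h = 22:15 Ulvik Coast.

22:15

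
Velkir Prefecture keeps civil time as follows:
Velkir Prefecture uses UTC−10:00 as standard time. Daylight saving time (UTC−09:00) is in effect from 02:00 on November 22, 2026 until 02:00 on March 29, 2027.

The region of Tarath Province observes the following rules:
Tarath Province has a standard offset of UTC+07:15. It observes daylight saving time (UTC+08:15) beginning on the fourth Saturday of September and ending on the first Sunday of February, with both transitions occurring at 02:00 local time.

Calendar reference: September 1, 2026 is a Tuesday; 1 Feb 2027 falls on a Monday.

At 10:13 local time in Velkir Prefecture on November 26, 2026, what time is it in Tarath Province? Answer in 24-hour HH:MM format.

Daylight saving runs 22 November 2026 – 29 March 2027; November 26, 2026 is inside that window, so Velkir Prefecture is at UTC−09:00.
10:13 Velkir Prefecture + 9h = 19:13 UTC.
1 September 2026 is a Tuesday, so the first Saturday is September 5 and the fourth is September 26.
1 February 2027 is a Monday, so the first Sunday is February 7.
At the standard offset (UTC+07:15), 19:13 UTC + 7h15m = 02:28 Tarath Province standard time (rolling into the next day, 27 November 2026).
Daylight saving runs 26 September 2026 – 7 February 2027; the standard-time date in Tarath Province, November 27, 2026, is inside that window, so Tarath Province is at UTC+08:15.
19:13 UTC + 8h15m = 03:28 Tarath Province (rolling into the next day, 27 November 2026).

03:28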